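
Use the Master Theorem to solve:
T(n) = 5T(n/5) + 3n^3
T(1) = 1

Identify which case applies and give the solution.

a=5, b=5, f(n)=3n^3. log_5(5) = 1. Since c=3 > 1 and the regularity condition holds (5(n/5)^3 = (5/5^3)n^3 with 5/5^3 < 1), Case 3 applies: T(n) = Θ(f(n)) = O(n^3).

Answer: O(n^3) - Case 3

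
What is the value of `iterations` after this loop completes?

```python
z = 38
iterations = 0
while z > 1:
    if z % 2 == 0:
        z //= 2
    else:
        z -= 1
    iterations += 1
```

Steps to reduce 38 to 1
`iterations` takes the values: 0 → 1 → 2 → 3 → 4 → 5 → 6 → 7

Answer: 7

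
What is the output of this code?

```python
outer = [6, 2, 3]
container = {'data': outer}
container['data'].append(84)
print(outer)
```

Key concept: dict holds reference to list.
Step by step:
`outer = [6, 2, 3]` → outer = [6, 2, 3]
`container = {'data': outer}` → container = {'data': [6, 2, 3]}
`container['data'].append(84)` → outer = [6, 2, 3, 84]; container = {'data': [6, 2, 3, 84]}
`print(outer)` → prints [6, 2, 3, 84]

Answer: [6, 2, 3, 84]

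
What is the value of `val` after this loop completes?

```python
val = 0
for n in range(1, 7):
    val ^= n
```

XOR of 1 to 6
`val` takes the values: 0 → 1 → 3 → 0 → 4 → 1 → 7

Answer: 7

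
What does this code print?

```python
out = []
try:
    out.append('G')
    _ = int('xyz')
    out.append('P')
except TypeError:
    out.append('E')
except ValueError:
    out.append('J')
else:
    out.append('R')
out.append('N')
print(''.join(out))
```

Execution trace: 'G' (try body) → 'J' (except ValueError) → 'N' (after the try/except). Output: GJN

Answer: GJN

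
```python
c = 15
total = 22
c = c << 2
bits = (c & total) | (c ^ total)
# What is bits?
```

Trace:
`c = 15` → c = 15
`total = 22` → total = 22
`c = c << 2` → c = 60
`bits = (c & total) | (c ^ total)` → bits = 62
So bits = 62

Answer: 62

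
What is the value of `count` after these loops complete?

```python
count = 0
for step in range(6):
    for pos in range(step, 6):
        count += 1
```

Upper triangle: 6 + 5 + ... + 1
`count` takes the values: 0 → 1 → 2 → 3 → 4 → 5 → 6 → 7 → 8 → 9 → 10 → 11 → 12 → 13 → 14 → 15 → 16 → 17 → 18 → 19 → 20 → 21

Answer: 21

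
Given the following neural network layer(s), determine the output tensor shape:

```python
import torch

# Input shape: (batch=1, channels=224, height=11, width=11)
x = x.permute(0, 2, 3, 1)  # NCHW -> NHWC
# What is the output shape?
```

Input: (1, 224, 11, 11) -> Output: (1, 11, 11, 224)

Answer: (1, 11, 11, 224)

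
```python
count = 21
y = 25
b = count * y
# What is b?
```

Trace:
`count = 21` → count = 21
`y = 25` → y = 25
`b = count * y` → b = 525
So b = 525

Answer: 525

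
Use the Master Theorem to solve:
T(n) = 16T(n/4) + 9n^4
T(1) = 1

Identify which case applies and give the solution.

a=16, b=4, f(n)=9n^4. log_4(16) = 2. Since c=4 > 2 and the regularity condition holds (16(n/4)^4 = (16/4^4)n^4 with 16/4^4 < 1), Case 3 applies: T(n) = Θ(f(n)) = O(n^4).

Answer: O(n^4) - Case 3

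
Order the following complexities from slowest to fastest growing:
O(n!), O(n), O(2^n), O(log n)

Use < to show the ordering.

Ordered by growth rate: O(log n) < O(n) < O(2^n) < O(n!)

Answer: O(log n) < O(n) < O(2^n) < O(n!)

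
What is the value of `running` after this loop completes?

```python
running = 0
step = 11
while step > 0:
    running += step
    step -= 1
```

Sum 11 down to 1
`running` takes the values: 0 → 11 → 21 → 30 → 38 → 45 → 51 → 56 → 60 → 63 → 65 → 66

Answer: 66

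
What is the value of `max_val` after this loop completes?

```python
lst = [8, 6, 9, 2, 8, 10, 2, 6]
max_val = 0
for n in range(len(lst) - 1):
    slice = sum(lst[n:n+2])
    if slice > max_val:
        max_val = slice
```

Max sum of 2-element window in [8, 6, 9, 2, 8, 10, 2, 6]
`max_val` takes the values: 0 → 14 → 15 → 18

Answer: 18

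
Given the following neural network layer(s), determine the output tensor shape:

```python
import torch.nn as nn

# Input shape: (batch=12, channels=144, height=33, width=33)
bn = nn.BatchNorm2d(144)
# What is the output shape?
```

Input: (12, 144, 33, 33) -> Output: (12, 144, 33, 33)

Answer: (12, 144, 33, 33)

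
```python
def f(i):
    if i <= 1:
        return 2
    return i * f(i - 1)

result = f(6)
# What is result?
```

f(6) = 6 * 5 * 4 * 3 * 2 * 2 = 1440

Answer: 1440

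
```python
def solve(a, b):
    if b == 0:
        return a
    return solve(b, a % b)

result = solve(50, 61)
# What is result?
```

solve(50, 61) -> solve(61, 50) -> solve(50, 11) -> solve(11, 6) -> solve(6, 5) -> solve(5, 1) -> solve(1, 0) -> 1

Answer: 1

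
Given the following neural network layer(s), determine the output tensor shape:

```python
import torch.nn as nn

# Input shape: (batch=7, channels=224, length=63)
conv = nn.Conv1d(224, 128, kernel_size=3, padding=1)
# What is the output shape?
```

Input: (7, 224, 63) -> Output: (7, 128, 63)

Answer: (7, 128, 63)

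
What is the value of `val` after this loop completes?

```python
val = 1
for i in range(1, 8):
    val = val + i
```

Start at 1, add 1 through 7
`val` takes the values: 1 → 2 → 4 → 7 → 11 → 16 → 22 → 29

Answer: 29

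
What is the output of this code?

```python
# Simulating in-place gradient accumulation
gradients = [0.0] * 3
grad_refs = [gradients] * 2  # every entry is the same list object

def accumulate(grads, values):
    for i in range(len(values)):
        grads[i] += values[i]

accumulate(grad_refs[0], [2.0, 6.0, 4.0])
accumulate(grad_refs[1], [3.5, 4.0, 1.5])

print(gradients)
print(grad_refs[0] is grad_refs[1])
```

Key concept: gradient accumulation aliasing.
Step by step:
`gradients = [0.0] * 3` → gradients = [0.0, 0.0, 0.0]
`grad_refs = [gradients] * 2` → grad_refs = [[0.0, 0.0, 0.0], [0.0, 0.0, 0.0]]
`accumulate(grad_refs[0], [2.0, 6.0, 4.0])` → gradients = [2.0, 6.0, 4.0]; grad_refs = [[2.0, 6.0, 4.0], [2.0, 6.0, 4.0]]
`accumulate(grad_refs[1], [3.5, 4.0, 1.5])` → gradients = [5.5, 10.0, 5.5]; grad_refs = [[5.5, 10.0, 5.5], [5.5, 10.0, 5.5]]
`print(gradients)` → prints [5.5, 10.0, 5.5]
`print(grad_refs[0] is grad_refs[1])` → prints True

Answer:
[5.5, 10.0, 5.5]
True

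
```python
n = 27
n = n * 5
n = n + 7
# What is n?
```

Trace:
`n = 27` → n = 27
`n = n * 5` → n = 135
`n = n + 7` → n = 142
So n = 142

Answer: 142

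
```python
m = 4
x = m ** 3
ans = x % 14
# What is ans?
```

Trace:
`m = 4` → m = 4
`x = m ** 3` → x = 64
`ans = x % 14` → ans = 8
So ans = 8

Answer: 8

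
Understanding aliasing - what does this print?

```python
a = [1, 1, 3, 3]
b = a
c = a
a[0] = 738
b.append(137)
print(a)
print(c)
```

Key concept: multiple aliases.
Step by step:
`a = [1, 1, 3, 3]` → a = [1, 1, 3, 3]
`b = a` → b = [1, 1, 3, 3] (same object as a)
`c = a` → c = [1, 1, 3, 3] (same object as a, b)
`a[0] = 738` → a = [738, 1, 3, 3] (same object as b, c); b = [738, 1, 3, 3] (same object as a, c); c = [738, 1, 3, 3] (same object as a, b)
`b.append(137)` → a = [738, 1, 3, 3, 137] (same object as b, c); b = [738, 1, 3, 3, 137] (same object as a, c); c = [738, 1, 3, 3, 137] (same object as a, b)
`print(a)` → prints [738, 1, 3, 3, 137]
`print(c)` → prints [738, 1, 3, 3, 137]

Answer:
[738, 1, 3, 3, 137]
[738, 1, 3, 3, 137]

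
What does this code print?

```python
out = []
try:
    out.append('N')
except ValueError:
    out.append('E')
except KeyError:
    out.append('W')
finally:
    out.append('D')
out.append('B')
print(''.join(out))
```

Execution trace: 'N' (try body, no exception) → 'D' (finally) → 'B' (after the try/except). Output: NDB

Answer: NDB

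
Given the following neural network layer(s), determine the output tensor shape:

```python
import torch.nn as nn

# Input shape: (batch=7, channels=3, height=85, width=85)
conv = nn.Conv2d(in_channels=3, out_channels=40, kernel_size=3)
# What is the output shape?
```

Input: (7, 3, 85, 85) -> Output: (7, 40, 83, 83)

Answer: (7, 40, 83, 83)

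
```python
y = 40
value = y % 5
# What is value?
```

Trace:
`y = 40` → y = 40
`value = y % 5` → value = 0
So value = 0

Answer: 0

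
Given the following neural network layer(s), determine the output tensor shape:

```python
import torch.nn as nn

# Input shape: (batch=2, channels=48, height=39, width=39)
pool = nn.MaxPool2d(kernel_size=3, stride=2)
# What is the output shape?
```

Input: (2, 48, 39, 39) -> Output: (2, 48, 19, 19)

Answer: (2, 48, 19, 19)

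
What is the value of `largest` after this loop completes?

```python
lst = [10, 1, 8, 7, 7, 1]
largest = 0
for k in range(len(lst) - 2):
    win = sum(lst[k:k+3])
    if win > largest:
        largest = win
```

Max sum of 3-element window in [10, 1, 8, 7, 7, 1]
`largest` takes the values: 0 → 19 → 22

Answer: 22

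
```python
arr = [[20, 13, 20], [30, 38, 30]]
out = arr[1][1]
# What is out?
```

Trace:
`arr = [[20, 13, 20], [30, 38, 30]]` → arr = [[20, 13, 20], [30, 38, 30]]
`out = arr[1][1]` → out = 38
So out = 38

Answer: 38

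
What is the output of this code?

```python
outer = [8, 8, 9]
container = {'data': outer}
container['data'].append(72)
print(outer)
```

Key concept: dict holds reference to list.
Step by step:
`outer = [8, 8, 9]` → outer = [8, 8, 9]
`container = {'data': outer}` → container = {'data': [8, 8, 9]}
`container['data'].append(72)` → outer = [8, 8, 9, 72]; container = {'data': [8, 8, 9, 72]}
`print(outer)` → prints [8, 8, 9, 72]

Answer: [8, 8, 9, 72]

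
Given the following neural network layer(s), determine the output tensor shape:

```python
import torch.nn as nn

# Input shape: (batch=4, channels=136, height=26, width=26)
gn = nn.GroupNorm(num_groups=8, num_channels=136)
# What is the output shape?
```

Input: (4, 136, 26, 26) -> Output: (4, 136, 26, 26)

Answer: (4, 136, 26, 26)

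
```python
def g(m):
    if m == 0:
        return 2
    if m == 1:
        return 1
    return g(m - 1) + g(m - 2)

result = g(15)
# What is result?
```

Build up from base cases: g(0)=2, g(1)=1, g(2)=3, g(3)=4, g(4)=7, g(5)=11, g(6)=18, ..., g(15)=1364

Answer: 1364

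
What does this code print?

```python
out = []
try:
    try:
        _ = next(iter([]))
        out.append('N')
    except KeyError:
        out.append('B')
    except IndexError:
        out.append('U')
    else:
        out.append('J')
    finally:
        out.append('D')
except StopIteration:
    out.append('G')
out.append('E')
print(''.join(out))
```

Execution trace: 'D' (finally) → 'G' (outer except StopIteration) → 'E' (after the try/except). Output: DGE

Answer: DGE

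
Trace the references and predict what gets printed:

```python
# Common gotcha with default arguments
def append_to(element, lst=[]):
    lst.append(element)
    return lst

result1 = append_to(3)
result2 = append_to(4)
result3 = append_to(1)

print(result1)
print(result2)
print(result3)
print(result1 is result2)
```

Key concept: mutable default argument gotcha.
Step by step:
`result1 = append_to(3)` → result1 = [3]
`result2 = append_to(4)` → result1 = [3, 4] (same object as result2); result2 = [3, 4] (same object as result1)
`result3 = append_to(1)` → result1 = [3, 4, 1] (same object as result2, result3); result2 = [3, 4, 1] (same object as result1, result3); result3 = [3, 4, 1] (same object as result1, result2)
`print(result1)` → prints [3, 4, 1]
`print(result2)` → prints [3, 4, 1]
`print(result3)` → prints [3, 4, 1]
`print(result1 is result2)` → prints True

Answer:
[3, 4, 1]
[3, 4, 1]
[3, 4, 1]
True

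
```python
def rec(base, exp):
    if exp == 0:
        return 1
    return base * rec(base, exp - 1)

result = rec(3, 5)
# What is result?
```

rec(3, 5) = 3 * 3 * 3 * 3 * 3 = 243

Answer: 243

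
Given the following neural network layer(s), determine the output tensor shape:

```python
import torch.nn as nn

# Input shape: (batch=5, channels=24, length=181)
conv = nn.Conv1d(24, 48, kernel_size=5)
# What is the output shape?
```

Input: (5, 24, 181) -> Output: (5, 48, 177)

Answer: (5, 48, 177)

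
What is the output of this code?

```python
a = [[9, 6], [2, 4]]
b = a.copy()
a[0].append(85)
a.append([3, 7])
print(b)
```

Key concept: shallow copy with nested lists.
Step by step:
`a = [[9, 6], [2, 4]]` → a = [[9, 6], [2, 4]]
`b = a.copy()` → b = [[9, 6], [2, 4]]
`a[0].append(85)` → a = [[9, 6, 85], [2, 4]]; b = [[9, 6, 85], [2, 4]]
`a.append([3, 7])` → a = [[9, 6, 85], [2, 4], [3, 7]]
`print(b)` → prints [[9, 6, 85], [2, 4]]

Answer: [[9, 6, 85], [2, 4]]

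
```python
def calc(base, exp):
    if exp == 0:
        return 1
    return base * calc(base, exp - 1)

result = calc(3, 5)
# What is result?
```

calc(3, 5) = 3 * 3 * 3 * 3 * 3 = 243

Answer: 243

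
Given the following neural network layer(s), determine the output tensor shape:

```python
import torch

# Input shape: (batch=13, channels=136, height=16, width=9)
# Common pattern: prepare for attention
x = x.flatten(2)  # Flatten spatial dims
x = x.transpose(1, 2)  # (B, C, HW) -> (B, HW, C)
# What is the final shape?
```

Input: (13, 136, 16, 9) -> after flatten(2): (13, 136, 144) -> Output: (13, 144, 136)

Answer: (13, 144, 136)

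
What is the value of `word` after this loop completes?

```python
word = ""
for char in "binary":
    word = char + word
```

Reverse 'binary'
`word` takes the values: "" → "b" → "ib" → "nib" → "anib" → "ranib" → "yranib"

Answer: "yranib"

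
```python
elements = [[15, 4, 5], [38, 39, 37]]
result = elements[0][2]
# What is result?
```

Trace:
`elements = [[15, 4, 5], [38, 39, 37]]` → elements = [[15, 4, 5], [38, 39, 37]]
`result = elements[0][2]` → result = 5
So result = 5

Answer: 5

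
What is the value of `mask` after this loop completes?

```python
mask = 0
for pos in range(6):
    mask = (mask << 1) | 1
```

Build 6 consecutive 1-bits: 0b111111
`mask` takes the values: 0 → 1 → 3 → 7 → 15 → 31 → 63

Answer: 63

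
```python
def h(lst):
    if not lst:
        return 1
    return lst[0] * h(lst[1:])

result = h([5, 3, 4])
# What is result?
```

Product over [5, 3, 4] = 5 * 3 * 4 = 60

Answer: 60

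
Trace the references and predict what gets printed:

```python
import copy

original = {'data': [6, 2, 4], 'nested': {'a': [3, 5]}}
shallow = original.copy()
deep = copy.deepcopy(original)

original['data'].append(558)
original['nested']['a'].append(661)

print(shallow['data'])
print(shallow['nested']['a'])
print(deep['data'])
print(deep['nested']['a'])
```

Key concept: comparing shallow vs deep copy.
Step by step:
`original = {'data': [6, 2, 4], 'nested': {'a': [3, 5]}}` → original = {'data': [6, 2, 4], 'nested': {'a': [3, 5]}}
`shallow = original.copy()` → shallow = {'data': [6, 2, 4], 'nested': {'a': [3, 5]}}
`deep = copy.deepcopy(original)` → deep = {'data': [6, 2, 4], 'nested': {'a': [3, 5]}}
`original['data'].append(558)` → original = {'data': [6, 2, 4, 558], 'nested': {'a': [3, 5]}}; shallow = {'data': [6, 2, 4, 558], 'nested': {'a': [3, 5]}}
`original['nested']['a'].append(661)` → original = {'data': [6, 2, 4, 558], 'nested': {'a': [3, 5, 661]}}; shallow = {'data': [6, 2, 4, 558], 'nested': {'a': [3, 5, 661]}}
`print(shallow['data'])` → prints [6, 2, 4, 558]
`print(shallow['nested']['a'])` → prints [3, 5, 661]
`print(deep['data'])` → prints [6, 2, 4]
`print(deep['nested']['a'])` → prints [3, 5]

Answer:
[6, 2, 4, 558]
[3, 5, 661]
[6, 2, 4]
[3, 5]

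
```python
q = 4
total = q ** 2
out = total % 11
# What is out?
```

Trace:
`q = 4` → q = 4
`total = q ** 2` → total = 16
`out = total % 11` → out = 5
So out = 5

Answer: 5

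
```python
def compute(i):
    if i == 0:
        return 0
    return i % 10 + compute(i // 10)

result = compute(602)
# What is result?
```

Sum of digits of 602: 2 + 0 + 6 = 8

Answer: 8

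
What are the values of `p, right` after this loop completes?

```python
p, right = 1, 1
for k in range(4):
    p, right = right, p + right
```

Fibonacci: after 4 iterations
`p, right` takes the values: (1, 1) → (1, 2) → (2, 3) → (3, 5) → (5, 8)

Answer: 5, 8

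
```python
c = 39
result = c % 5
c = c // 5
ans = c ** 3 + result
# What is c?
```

Trace:
`c = 39` → c = 39
`result = c % 5` → result = 4
`c = c // 5` → c = 7
`ans = c ** 3 + result` → ans = 347
So c = 7

Answer: 7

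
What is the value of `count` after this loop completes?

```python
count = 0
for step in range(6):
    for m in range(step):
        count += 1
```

Triangle number: 0+1+2+...+5
`count` takes the values: 0 → 1 → 2 → 3 → 4 → 5 → 6 → 7 → 8 → 9 → 10 → 11 → 12 → 13 → 14 → 15

Answer: 15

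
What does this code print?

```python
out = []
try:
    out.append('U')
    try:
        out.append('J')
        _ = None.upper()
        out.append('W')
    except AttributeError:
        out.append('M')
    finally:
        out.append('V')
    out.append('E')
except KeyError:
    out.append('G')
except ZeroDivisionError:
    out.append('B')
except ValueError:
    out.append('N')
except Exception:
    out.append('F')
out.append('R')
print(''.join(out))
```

Execution trace: 'U' (try body) → 'J' (inner try body) → 'M' (inner except AttributeError) → 'V' (inner finally) → 'E' (try body, no exception) → 'R' (after the try/except). Output: UJMVER

Answer: UJMVER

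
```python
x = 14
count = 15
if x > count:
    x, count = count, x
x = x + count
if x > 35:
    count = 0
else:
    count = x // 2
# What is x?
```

Trace:
`x = 14` → x = 14
`count = 15` → count = 15
`if x > count: ...` → x > count is False → no variable changes
`x = x + count` → x = 29
`if x > 35: ...` → x > 35 is False, take else branch → count = 14
So x = 29

Answer: 29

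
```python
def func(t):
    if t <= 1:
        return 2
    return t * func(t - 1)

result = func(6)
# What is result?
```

func(6) = 6 * 5 * 4 * 3 * 2 * 2 = 1440

Answer: 1440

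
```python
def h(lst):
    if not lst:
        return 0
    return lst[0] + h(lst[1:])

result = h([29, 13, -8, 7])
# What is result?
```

29 + 13 + (-8) + 7 + 0 = 41

Answer: 41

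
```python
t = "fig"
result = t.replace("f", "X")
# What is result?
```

Trace:
`t = "fig"` → t = 'fig'
`result = t.replace("f", "X")` → result = 'Xig'
So result = 'Xig'

Answer: 'Xig'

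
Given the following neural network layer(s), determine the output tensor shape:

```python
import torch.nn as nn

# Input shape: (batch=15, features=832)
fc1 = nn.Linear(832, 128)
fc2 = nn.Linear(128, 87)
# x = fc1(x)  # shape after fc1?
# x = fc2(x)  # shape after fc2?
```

Input: (15, 832) -> after fc1: (15, 128) -> Output: (15, 87)

Answer: (15, 87)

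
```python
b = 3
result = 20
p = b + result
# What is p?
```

Trace:
`b = 3` → b = 3
`result = 20` → result = 20
`p = b + result` → p = 23
So p = 23

Answer: 23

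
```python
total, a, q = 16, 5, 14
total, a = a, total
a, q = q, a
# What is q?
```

Trace:
`total, a, q = 16, 5, 14` → total = 16; a = 5; q = 14
`total, a = a, total` → total = 5; a = 16
`a, q = q, a` → a = 14; q = 16
So q = 16

Answer: 16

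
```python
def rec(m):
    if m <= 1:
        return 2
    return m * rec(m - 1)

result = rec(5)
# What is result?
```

rec(5) = 5 * 4 * 3 * 2 * 2 = 240

Answer: 240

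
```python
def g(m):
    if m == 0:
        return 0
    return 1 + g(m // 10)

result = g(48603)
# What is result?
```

Count of digits of 48603: 5

Answer: 5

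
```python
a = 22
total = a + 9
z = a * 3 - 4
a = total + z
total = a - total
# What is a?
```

Trace:
`a = 22` → a = 22
`total = a + 9` → total = 31
`z = a * 3 - 4` → z = 62
`a = total + z` → a = 93
`total = a - total` → total = 62
So a = 93

Answer: 93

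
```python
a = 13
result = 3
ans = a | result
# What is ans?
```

Trace:
`a = 13` → a = 13
`result = 3` → result = 3
`ans = a | result` → ans = 15
So ans = 15

Answer: 15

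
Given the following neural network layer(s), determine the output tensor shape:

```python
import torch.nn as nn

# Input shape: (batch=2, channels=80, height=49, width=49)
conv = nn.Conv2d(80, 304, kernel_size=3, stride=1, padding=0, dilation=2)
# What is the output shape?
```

Input: (2, 80, 49, 49) -> Output: (2, 304, 45, 45)

Answer: (2, 304, 45, 45)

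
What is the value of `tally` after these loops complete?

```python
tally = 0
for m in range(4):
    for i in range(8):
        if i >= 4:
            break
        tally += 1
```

Inner breaks at 4, outer runs 4 times
`tally` takes the values: 0 → 1 → 2 → 3 → 4 → 5 → 6 → 7 → 8 → 9 → 10 → 11 → 12 → 13 → 14 → 15 → 16

Answer: 16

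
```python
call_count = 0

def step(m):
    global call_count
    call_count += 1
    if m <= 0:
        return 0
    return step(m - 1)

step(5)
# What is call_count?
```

Linear recursion stepping by 1: 6 calls from m=5 down to ≤0.

Answer: 6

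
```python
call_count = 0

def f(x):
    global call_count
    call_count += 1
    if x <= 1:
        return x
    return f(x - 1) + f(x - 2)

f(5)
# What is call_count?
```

Calls(x) = 1 + Calls(x-1) + Calls(x-2); Calls(0)=Calls(1)=1. For x=5 this gives 15.

Answer: 15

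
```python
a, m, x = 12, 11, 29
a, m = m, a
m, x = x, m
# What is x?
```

Trace:
`a, m, x = 12, 11, 29` → a = 12; m = 11; x = 29
`a, m = m, a` → a = 11; m = 12
`m, x = x, m` → m = 29; x = 12
So x = 12

Answer: 12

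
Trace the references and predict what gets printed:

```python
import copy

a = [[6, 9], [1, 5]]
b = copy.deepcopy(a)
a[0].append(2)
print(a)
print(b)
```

Key concept: deep copy is fully independent.
Step by step:
`a = [[6, 9], [1, 5]]` → a = [[6, 9], [1, 5]]
`b = copy.deepcopy(a)` → b = [[6, 9], [1, 5]]
`a[0].append(2)` → a = [[6, 9, 2], [1, 5]]
`print(a)` → prints [[6, 9, 2], [1, 5]]
`print(b)` → prints [[6, 9], [1, 5]]

Answer:
[[6, 9, 2], [1, 5]]
[[6, 9], [1, 5]]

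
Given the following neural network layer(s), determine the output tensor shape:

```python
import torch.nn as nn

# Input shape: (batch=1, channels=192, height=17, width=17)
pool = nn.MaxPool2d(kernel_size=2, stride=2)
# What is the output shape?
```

Input: (1, 192, 17, 17) -> Output: (1, 192, 8, 8)

Answer: (1, 192, 8, 8)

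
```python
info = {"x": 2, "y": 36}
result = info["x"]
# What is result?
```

Trace:
`info = {"x": 2, "y": 36}` → info = {'x': 2, 'y': 36}
`result = info["x"]` → result = 2
So result = 2

Answer: 2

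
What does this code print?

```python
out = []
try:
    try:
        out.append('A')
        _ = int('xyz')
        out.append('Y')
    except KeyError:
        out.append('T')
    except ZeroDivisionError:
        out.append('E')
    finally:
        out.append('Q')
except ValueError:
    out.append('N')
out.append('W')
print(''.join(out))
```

Execution trace: 'A' (try body) → 'Q' (finally) → 'N' (outer except ValueError) → 'W' (after the try/except). Output: AQNW

Answer: AQNW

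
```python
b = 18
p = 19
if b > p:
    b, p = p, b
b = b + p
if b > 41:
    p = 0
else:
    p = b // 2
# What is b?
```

Trace:
`b = 18` → b = 18
`p = 19` → p = 19
`if b > p: ...` → b > p is False → no variable changes
`b = b + p` → b = 37
`if b > 41: ...` → b > 41 is False, take else branch → p = 18
So b = 37

Answer: 37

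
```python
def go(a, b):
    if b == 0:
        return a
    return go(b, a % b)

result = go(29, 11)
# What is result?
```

go(29, 11) -> go(11, 7) -> go(7, 4) -> go(4, 3) -> go(3, 1) -> go(1, 0) -> 1

Answer: 1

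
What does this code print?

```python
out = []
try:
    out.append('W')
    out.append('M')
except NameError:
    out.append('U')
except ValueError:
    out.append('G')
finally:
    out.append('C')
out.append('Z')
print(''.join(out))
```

Execution trace: 'W' (try body) → 'M' (try body, no exception) → 'C' (finally) → 'Z' (after the try/except). Output: WMCZ

Answer: WMCZ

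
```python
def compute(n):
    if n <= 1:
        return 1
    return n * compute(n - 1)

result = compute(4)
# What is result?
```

compute(4) = 4 * 3 * 2 * 1 = 24

Answer: 24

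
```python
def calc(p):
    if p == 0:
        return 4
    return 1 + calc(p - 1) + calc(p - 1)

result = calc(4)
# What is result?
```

calc(p) = 1 + 2·calc(p-1), calc(0)=4. Closed form: (4+1)·2^4 - 1 = 79.

Answer: 79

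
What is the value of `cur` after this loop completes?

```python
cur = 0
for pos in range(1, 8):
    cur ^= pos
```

XOR of 1 to 7
`cur` takes the values: 0 → 1 → 3 → 0 → 4 → 1 → 7 → 0

Answer: 0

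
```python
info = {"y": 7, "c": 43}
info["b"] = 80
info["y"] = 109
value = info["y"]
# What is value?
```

Trace:
`info = {"y": 7, "c": 43}` → info = {'y': 7, 'c': 43}
`info["b"] = 80` → info = {'y': 7, 'c': 43, 'b': 80}
`info["y"] = 109` → info = {'y': 109, 'c': 43, 'b': 80}
`value = info["y"]` → value = 109
So value = 109

Answer: 109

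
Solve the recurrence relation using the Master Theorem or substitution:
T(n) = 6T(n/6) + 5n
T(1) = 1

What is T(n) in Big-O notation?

By Master Theorem: a=6, b=6, f(n)=5n. Since log_6(6) = 1 and f(n) = Θ(n^1), Case 2 applies. T(n) = O(n log n).

Answer: O(n log n)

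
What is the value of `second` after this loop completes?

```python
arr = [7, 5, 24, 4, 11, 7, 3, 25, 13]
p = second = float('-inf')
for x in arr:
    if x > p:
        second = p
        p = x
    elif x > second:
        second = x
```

Second largest (with repeats) in [7, 5, 24, 4, 11, 7, 3, 25, 13]
`second` takes the values: -inf → 5 → 7 → 11 → 24

Answer: 24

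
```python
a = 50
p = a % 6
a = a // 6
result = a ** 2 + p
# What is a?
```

Trace:
`a = 50` → a = 50
`p = a % 6` → p = 2
`a = a // 6` → a = 8
`result = a ** 2 + p` → result = 66
So a = 8

Answer: 8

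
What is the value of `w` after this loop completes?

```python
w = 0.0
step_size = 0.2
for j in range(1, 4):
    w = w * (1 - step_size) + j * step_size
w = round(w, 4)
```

Moving average with lr=0.2
`w` takes the values: 0.0 → 0.2 → 0.56 → 1.048

Answer: 1.048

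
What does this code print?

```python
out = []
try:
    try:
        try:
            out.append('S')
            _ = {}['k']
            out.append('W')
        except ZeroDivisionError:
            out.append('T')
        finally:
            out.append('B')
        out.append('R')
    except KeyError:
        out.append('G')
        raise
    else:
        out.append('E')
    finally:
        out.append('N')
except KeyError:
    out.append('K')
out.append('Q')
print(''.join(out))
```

Execution trace: 'S' (inner try body) → 'B' (inner finally) → 'G' (except KeyError) → 'N' (finally) → 'K' (outer except KeyError) → 'Q' (after the try/except). Output: SBGNKQ

Answer: SBGNKQ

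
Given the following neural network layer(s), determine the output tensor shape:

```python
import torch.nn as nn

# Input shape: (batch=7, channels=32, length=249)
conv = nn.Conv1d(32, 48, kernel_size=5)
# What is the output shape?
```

Input: (7, 32, 249) -> Output: (7, 48, 245)

Answer: (7, 48, 245)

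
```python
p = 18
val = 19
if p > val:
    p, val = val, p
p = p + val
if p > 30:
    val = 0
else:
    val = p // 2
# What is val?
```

Trace:
`p = 18` → p = 18
`val = 19` → val = 19
`if p > val: ...` → p > val is False → no variable changes
`p = p + val` → p = 37
`if p > 30: ...` → p > 30 is True → val = 0
So val = 0

Answer: 0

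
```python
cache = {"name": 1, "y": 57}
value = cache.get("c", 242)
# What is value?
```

Trace:
`cache = {"name": 1, "y": 57}` → cache = {'name': 1, 'y': 57}
`value = cache.get("c", 242)` → value = 242
So value = 242

Answer: 242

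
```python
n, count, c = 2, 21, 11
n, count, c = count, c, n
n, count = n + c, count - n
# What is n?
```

Trace:
`n, count, c = 2, 21, 11` → n = 2; count = 21; c = 11
`n, count, c = count, c, n` → n = 21; count = 11; c = 2
`n, count = n + c, count - n` → n = 23; count = -10
So n = 23

Answer: 23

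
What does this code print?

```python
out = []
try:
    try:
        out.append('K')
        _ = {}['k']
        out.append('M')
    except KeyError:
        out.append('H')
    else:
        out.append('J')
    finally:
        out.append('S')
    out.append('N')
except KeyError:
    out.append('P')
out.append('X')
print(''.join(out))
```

Execution trace: 'K' (inner try body) → 'H' (inner except KeyError) → 'S' (inner finally) → 'N' (try body, no exception) → 'X' (after the try/except). Output: KHSNX

Answer: KHSNX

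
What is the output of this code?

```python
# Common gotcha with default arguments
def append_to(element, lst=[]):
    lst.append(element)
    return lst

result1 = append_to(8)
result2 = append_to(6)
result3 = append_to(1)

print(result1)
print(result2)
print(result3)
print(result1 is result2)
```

Key concept: mutable default argument gotcha.
Step by step:
`result1 = append_to(8)` → result1 = [8]
`result2 = append_to(6)` → result1 = [8, 6] (same object as result2); result2 = [8, 6] (same object as result1)
`result3 = append_to(1)` → result1 = [8, 6, 1] (same object as result2, result3); result2 = [8, 6, 1] (same object as result1, result3); result3 = [8, 6, 1] (same object as result1, result2)
`print(result1)` → prints [8, 6, 1]
`print(result2)` → prints [8, 6, 1]
`print(result3)` → prints [8, 6, 1]
`print(result1 is result2)` → prints True

Answer:
[8, 6, 1]
[8, 6, 1]
[8, 6, 1]
True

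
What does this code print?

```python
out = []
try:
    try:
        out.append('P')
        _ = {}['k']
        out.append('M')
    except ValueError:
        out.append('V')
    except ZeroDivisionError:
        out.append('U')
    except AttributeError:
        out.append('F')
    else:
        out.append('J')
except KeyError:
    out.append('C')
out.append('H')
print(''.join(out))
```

Execution trace: 'P' (try body) → 'C' (outer except KeyError) → 'H' (after the try/except). Output: PCH

Answer: PCH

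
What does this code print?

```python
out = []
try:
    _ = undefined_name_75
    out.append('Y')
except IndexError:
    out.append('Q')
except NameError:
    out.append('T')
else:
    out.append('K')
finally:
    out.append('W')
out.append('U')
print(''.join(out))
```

Execution trace: 'T' (except NameError) → 'W' (finally) → 'U' (after the try/except). Output: TWU

Answer: TWU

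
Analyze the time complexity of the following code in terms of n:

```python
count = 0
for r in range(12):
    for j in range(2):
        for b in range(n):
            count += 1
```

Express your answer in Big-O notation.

Each loop level contributes: 1 × 1 × n. Multiplying the contributions gives O(n).

Answer: O(n)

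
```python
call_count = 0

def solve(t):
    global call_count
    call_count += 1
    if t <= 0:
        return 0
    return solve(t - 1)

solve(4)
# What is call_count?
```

Linear recursion stepping by 1: 5 calls from t=4 down to ≤0.

Answer: 5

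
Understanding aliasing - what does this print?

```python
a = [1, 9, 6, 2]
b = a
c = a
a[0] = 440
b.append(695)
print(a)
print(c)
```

Key concept: multiple aliases.
Step by step:
`a = [1, 9, 6, 2]` → a = [1, 9, 6, 2]
`b = a` → b = [1, 9, 6, 2] (same object as a)
`c = a` → c = [1, 9, 6, 2] (same object as a, b)
`a[0] = 440` → a = [440, 9, 6, 2] (same object as b, c); b = [440, 9, 6, 2] (same object as a, c); c = [440, 9, 6, 2] (same object as a, b)
`b.append(695)` → a = [440, 9, 6, 2, 695] (same object as b, c); b = [440, 9, 6, 2, 695] (same object as a, c); c = [440, 9, 6, 2, 695] (same object as a, b)
`print(a)` → prints [440, 9, 6, 2, 695]
`print(c)` → prints [440, 9, 6, 2, 695]

Answer:
[440, 9, 6, 2, 695]
[440, 9, 6, 2, 695]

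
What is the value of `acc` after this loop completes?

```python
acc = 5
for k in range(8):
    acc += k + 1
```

Start at 5, add 1 to 8 = 41
`acc` takes the values: 5 → 6 → 8 → 11 → 15 → 20 → 26 → 33 → 41

Answer: 41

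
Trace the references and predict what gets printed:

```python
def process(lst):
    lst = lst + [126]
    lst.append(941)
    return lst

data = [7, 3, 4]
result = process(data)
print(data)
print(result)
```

Key concept: rebinding parameter vs mutation.
Step by step:
`data = [7, 3, 4]` → data = [7, 3, 4]
`result = process(data)` → result = [7, 3, 4, 126, 941]
`print(data)` → prints [7, 3, 4]
`print(result)` → prints [7, 3, 4, 126, 941]

Answer:
[7, 3, 4]
[7, 3, 4, 126, 941]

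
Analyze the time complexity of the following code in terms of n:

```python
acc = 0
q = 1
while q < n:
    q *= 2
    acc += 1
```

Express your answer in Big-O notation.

Each loop level contributes: log n. Multiplying the contributions gives O(log n).

Answer: O(log n)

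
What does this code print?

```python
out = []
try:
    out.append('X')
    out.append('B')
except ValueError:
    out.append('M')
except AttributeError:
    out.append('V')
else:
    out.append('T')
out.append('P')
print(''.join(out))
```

Execution trace: 'X' (try body) → 'B' (try body, no exception) → 'T' (else) → 'P' (after the try/except). Output: XBTP

Answer: XBTP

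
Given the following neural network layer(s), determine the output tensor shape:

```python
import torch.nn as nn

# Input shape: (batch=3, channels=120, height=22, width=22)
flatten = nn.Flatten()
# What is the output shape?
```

Input: (3, 120, 22, 22) -> Output: (3, 58080)

Answer: (3, 58080)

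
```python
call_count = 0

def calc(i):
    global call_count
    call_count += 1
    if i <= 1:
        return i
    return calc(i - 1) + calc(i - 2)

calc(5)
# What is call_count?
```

Calls(i) = 1 + Calls(i-1) + Calls(i-2); Calls(0)=Calls(1)=1. For i=5 this gives 15.

Answer: 15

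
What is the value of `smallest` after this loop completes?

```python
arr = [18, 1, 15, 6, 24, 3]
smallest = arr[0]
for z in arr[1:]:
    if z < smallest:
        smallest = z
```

Minimum of [18, 1, 15, 6, 24, 3]
`smallest` takes the values: 18 → 1

Answer: 1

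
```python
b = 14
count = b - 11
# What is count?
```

Trace:
`b = 14` → b = 14
`count = b - 11` → count = 3
So count = 3

Answer: 3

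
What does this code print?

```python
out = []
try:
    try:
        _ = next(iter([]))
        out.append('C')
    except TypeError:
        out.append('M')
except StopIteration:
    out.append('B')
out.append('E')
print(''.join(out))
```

Execution trace: 'B' (outer except StopIteration) → 'E' (after the try/except). Output: BE

Answer: BE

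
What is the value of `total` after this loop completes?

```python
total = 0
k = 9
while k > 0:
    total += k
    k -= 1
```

Sum 9 down to 1
`total` takes the values: 0 → 9 → 17 → 24 → 30 → 35 → 39 → 42 → 44 → 45

Answer: 45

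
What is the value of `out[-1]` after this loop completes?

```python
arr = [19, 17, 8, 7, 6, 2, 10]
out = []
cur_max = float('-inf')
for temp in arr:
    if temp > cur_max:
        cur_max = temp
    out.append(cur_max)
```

Running max ends at 19
`out` takes the values: [] → [19] → [19, 19] → [19, 19, 19] → [19, 19, 19, 19] → [19, 19, 19, 19, 19] → [19, 19, 19, 19, 19, 19] → [19, 19, 19, 19, 19, 19, 19]
So `out[-1]` = 19

Answer: 19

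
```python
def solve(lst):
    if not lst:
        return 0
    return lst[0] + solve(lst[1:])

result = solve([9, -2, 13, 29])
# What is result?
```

9 + (-2) + 13 + 29 + 0 = 49

Answer: 49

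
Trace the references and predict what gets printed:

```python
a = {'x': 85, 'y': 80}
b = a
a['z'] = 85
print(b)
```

Key concept: dict aliasing.
Step by step:
`a = {'x': 85, 'y': 80}` → a = {'x': 85, 'y': 80}
`b = a` → b = {'x': 85, 'y': 80} (same object as a)
`a['z'] = 85` → a = {'x': 85, 'y': 80, 'z': 85} (same object as b); b = {'x': 85, 'y': 80, 'z': 85} (same object as a)
`print(b)` → prints {'x': 85, 'y': 80, 'z': 85}

Answer: {'x': 85, 'y': 80, 'z': 85}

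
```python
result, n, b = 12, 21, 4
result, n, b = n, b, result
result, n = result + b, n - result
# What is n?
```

Trace:
`result, n, b = 12, 21, 4` → result = 12; n = 21; b = 4
`result, n, b = n, b, result` → result = 21; n = 4; b = 12
`result, n = result + b, n - result` → result = 33; n = -17
So n = -17

Answer: -17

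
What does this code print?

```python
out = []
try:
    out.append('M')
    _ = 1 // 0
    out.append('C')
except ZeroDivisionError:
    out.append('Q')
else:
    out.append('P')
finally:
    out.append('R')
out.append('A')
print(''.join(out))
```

Execution trace: 'M' (try body) → 'Q' (except ZeroDivisionError) → 'R' (finally) → 'A' (after the try/except). Output: MQRA

Answer: MQRA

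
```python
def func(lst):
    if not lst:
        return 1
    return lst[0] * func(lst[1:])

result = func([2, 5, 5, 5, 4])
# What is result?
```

Product over [2, 5, 5, 5, 4] = 2 * 5 * 5 * 5 * 4 = 1000

Answer: 1000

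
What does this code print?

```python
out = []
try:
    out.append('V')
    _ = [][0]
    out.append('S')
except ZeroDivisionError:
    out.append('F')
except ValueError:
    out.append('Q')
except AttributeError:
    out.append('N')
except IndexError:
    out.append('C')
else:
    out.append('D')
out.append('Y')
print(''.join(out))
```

Execution trace: 'V' (try body) → 'C' (except IndexError) → 'Y' (after the try/except). Output: VCY

Answer: VCY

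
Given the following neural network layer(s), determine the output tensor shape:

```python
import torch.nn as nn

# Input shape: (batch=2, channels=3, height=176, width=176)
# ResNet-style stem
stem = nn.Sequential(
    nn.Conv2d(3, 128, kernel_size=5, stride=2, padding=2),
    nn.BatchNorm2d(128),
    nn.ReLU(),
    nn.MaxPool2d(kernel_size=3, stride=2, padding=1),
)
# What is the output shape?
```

Input: (2, 3, 176, 176) -> after Conv2d 5x5 stride=2: (2, 128, 88, 88) -> Output: (2, 128, 44, 44)

Answer: (2, 128, 44, 44)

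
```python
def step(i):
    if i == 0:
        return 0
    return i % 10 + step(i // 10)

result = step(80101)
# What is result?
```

Sum of digits of 80101: 1 + 0 + 1 + 0 + 8 = 10

Answer: 10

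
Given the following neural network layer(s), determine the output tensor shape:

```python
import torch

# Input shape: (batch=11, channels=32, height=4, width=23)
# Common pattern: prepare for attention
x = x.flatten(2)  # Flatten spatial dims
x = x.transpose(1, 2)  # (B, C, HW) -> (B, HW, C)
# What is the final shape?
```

Input: (11, 32, 4, 23) -> after flatten(2): (11, 32, 92) -> Output: (11, 92, 32)

Answer: (11, 92, 32)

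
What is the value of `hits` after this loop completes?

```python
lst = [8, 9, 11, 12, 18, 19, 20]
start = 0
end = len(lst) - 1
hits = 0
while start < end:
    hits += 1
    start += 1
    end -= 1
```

Iterations until pointers meet (list length 7)
`hits` takes the values: 0 → 1 → 2 → 3

Answer: 3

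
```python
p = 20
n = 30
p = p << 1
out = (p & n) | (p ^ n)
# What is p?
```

Trace:
`p = 20` → p = 20
`n = 30` → n = 30
`p = p << 1` → p = 40
`out = (p & n) | (p ^ n)` → out = 62
So p = 40

Answer: 40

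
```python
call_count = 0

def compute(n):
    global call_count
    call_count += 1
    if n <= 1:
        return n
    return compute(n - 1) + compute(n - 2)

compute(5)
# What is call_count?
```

Calls(n) = 1 + Calls(n-1) + Calls(n-2); Calls(0)=Calls(1)=1. For n=5 this gives 15.

Answer: 15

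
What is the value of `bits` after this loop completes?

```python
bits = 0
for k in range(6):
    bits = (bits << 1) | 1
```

Build 6 consecutive 1-bits: 0b111111
`bits` takes the values: 0 → 1 → 3 → 7 → 15 → 31 → 63

Answer: 63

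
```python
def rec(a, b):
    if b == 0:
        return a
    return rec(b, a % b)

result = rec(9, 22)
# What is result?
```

rec(9, 22) -> rec(22, 9) -> rec(9, 4) -> rec(4, 1) -> rec(1, 0) -> 1

Answer: 1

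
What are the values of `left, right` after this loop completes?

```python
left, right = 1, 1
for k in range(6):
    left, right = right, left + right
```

Fibonacci: after 6 iterations
`left, right` takes the values: (1, 1) → (1, 2) → (2, 3) → (3, 5) → (5, 8) → (8, 13) → (13, 21)

Answer: 13, 21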